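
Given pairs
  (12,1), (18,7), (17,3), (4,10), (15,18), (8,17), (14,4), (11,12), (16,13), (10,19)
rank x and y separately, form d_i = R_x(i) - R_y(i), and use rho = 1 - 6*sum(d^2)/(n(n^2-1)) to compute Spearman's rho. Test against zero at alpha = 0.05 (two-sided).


Step 1: Rank x and y separately (midranks; no ties here).
rank(x): 12->5, 18->10, 17->9, 4->1, 15->7, 8->2, 14->6, 11->4, 16->8, 10->3
rank(y): 1->1, 7->4, 3->2, 10->5, 18->9, 17->8, 4->3, 12->6, 13->7, 19->10
Step 2: d_i = R_x(i) - R_y(i); compute d_i^2.
  (5-1)^2=16, (10-4)^2=36, (9-2)^2=49, (1-5)^2=16, (7-9)^2=4, (2-8)^2=36, (6-3)^2=9, (4-6)^2=4, (8-7)^2=1, (3-10)^2=49
sum(d^2) = 220.
Step 3: rho = 1 - 6*220 / (10*(10^2 - 1)) = 1 - 1320/990 = -0.333333.
Step 4: Under H0, t = rho * sqrt((n-2)/(1-rho^2)) = -1.0000 ~ t(8).
Step 5: Two-sided p-value from the t-distribution with 8 df = 0.346594.
Step 6: alpha = 0.05. fail to reject H0.

rho = -0.3333, p = 0.346594, fail to reject H0 at alpha = 0.05.


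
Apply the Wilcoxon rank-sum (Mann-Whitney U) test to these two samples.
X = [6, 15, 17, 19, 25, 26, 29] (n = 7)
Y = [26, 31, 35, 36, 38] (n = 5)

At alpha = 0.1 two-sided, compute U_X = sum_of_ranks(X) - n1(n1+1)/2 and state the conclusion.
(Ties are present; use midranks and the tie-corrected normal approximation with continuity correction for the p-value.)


Step 1: Combine and sort all 12 observations; assign midranks.
sorted (value, group): (6,X), (15,X), (17,X), (19,X), (25,X), (26,X), (26,Y), (29,X), (31,Y), (35,Y), (36,Y), (38,Y)
ranks: 6->1, 15->2, 17->3, 19->4, 25->5, 26->6.5, 26->6.5, 29->8, 31->9, 35->10, 36->11, 38->12
Step 2: Rank sum for X: R1 = 1 + 2 + 3 + 4 + 5 + 6.5 + 8 = 29.5.
Step 3: U_X = R1 - n1(n1+1)/2 = 29.5 - 7*8/2 = 29.5 - 28 = 1.5.
       U_Y = n1*n2 - U_X = 35 - 1.5 = 33.5.
Step 4: Ties are present, so use the tie-corrected normal approximation (with continuity correction) for the p-value.
Step 5: p-value = 0.011682; compare to alpha = 0.1. reject H0.

U_X = 1.5, p = 0.011682, reject H0 at alpha = 0.1.


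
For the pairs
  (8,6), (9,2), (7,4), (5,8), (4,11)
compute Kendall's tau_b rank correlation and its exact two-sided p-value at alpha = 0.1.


Step 1: Enumerate the 10 unordered pairs (i,j) with i<j and classify each by sign(x_j-x_i) * sign(y_j-y_i).
  (1,2):dx=+1,dy=-4->D; (1,3):dx=-1,dy=-2->C; (1,4):dx=-3,dy=+2->D; (1,5):dx=-4,dy=+5->D
  (2,3):dx=-2,dy=+2->D; (2,4):dx=-4,dy=+6->D; (2,5):dx=-5,dy=+9->D; (3,4):dx=-2,dy=+4->D
  (3,5):dx=-3,dy=+7->D; (4,5):dx=-1,dy=+3->D
Step 2: C = 1, D = 9, total pairs = 10.
Step 3: tau = (C - D)/(n(n-1)/2) = (1 - 9)/10 = -0.800000.
Step 4: Exact two-sided p-value (enumerate n! = 120 permutations of y under H0): p = 0.083333.
Step 5: alpha = 0.1. reject H0.

tau_b = -0.8000 (C=1, D=9), p = 0.083333, reject H0.


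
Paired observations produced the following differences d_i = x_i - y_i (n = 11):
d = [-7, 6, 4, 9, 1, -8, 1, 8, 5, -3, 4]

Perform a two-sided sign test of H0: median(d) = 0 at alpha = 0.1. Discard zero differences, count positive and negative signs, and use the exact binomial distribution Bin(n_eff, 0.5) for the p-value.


Step 1: Discard zero differences. Original n = 11; n_eff = number of nonzero differences = 11.
Nonzero differences (with sign): -7, +6, +4, +9, +1, -8, +1, +8, +5, -3, +4
Step 2: Count signs: positive = 8, negative = 3.
Step 3: Under H0: P(positive) = 0.5, so the number of positives S ~ Bin(11, 0.5).
Step 4: Two-sided exact p-value = sum of Bin(11,0.5) probabilities at or below the observed probability = 0.226562.
Step 5: alpha = 0.1. fail to reject H0.

n_eff = 11, pos = 8, neg = 3, p = 0.226562, fail to reject H0.


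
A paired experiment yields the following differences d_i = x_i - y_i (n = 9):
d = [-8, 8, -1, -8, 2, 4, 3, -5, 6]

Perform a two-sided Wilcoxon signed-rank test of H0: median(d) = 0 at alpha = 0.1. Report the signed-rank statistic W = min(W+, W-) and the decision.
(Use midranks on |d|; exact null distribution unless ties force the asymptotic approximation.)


Step 1: Drop any zero differences (none here) and take |d_i|.
|d| = [8, 8, 1, 8, 2, 4, 3, 5, 6]
Step 2: Midrank |d_i| (ties get averaged ranks).
ranks: |8|->8, |8|->8, |1|->1, |8|->8, |2|->2, |4|->4, |3|->3, |5|->5, |6|->6
Step 3: Attach original signs; sum ranks with positive sign and with negative sign.
W+ = 8 + 2 + 4 + 3 + 6 = 23
W- = 8 + 1 + 8 + 5 = 22
(Check: W+ + W- = 45 should equal n(n+1)/2 = 45.)
Step 4: Test statistic W = min(W+, W-) = 22.
Step 5: Ties in |d|, so use the tie-corrected normal approximation.
        E[W] = n(n+1)/4 = 9*10/4 = 22.5.
        Tie groups: |d|=8 (t=3); sum(t^3 - t) = 24.
        Var[W] = n(n+1)(2n+1)/24 - sum(t^3-t)/48 = 1710/24 - 24/48 = 70.75.
        z = (W - E[W]) / sqrt(Var[W]) = (22 - 22.5) / 8.4113 = -0.0594.
        Two-sided p = 2*Phi(z) = 0.952599.
Step 6: alpha = 0.1. fail to reject H0.

W+ = 23, W- = 22, W = min = 22, p = 0.952599, fail to reject H0.


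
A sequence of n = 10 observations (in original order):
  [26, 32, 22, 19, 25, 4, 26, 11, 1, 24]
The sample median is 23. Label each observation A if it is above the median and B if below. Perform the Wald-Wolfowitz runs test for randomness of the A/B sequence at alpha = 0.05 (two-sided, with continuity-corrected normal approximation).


Step 1: Compute median = 23; label A = above, B = below.
Labels in order: AABBABABBA  (n_A = 5, n_B = 5)
Step 2: Count runs R = 7.
Step 3: Under H0 (random ordering), E[R] = 2*n_A*n_B/(n_A+n_B) + 1 = 2*5*5/10 + 1 = 6.0000.
        Var[R] = 2*n_A*n_B*(2*n_A*n_B - n_A - n_B) / ((n_A+n_B)^2 * (n_A+n_B-1)) = 2000/900 = 2.2222.
        SD[R] = 1.4907.
Step 4: Continuity-corrected z = (R - 0.5 - E[R]) / SD[R] = (7 - 0.5 - 6.0000) / 1.4907 = 0.3354.
Step 5: Two-sided p-value via normal approximation = 2*(1 - Phi(|z|)) = 0.737316.
Step 6: alpha = 0.05. fail to reject H0.

R = 7, z = 0.3354, p = 0.737316, fail to reject H0.


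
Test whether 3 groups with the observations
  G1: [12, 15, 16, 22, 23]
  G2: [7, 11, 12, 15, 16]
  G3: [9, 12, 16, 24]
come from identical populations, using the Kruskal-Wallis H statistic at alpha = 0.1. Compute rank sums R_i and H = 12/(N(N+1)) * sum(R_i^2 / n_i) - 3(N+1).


Step 1: Combine all N = 14 observations and assign midranks.
sorted (value, group, rank): (7,G2,1), (9,G3,2), (11,G2,3), (12,G1,5), (12,G2,5), (12,G3,5), (15,G1,7.5), (15,G2,7.5), (16,G1,10), (16,G2,10), (16,G3,10), (22,G1,12), (23,G1,13), (24,G3,14)
Step 2: Sum ranks within each group.
R_1 = 47.5 (n_1 = 5)
R_2 = 26.5 (n_2 = 5)
R_3 = 31 (n_3 = 4)
Step 3: H = 12/(N(N+1)) * sum(R_i^2/n_i) - 3(N+1)
     = 12/(14*15) * (47.5^2/5 + 26.5^2/5 + 31^2/4) - 3*15
     = 0.057143 * 831.95 - 45
     = 2.540000.
Step 4: Ties present; correction factor C = 1 - 54/(14^3 - 14) = 0.980220. Corrected H = 2.540000 / 0.980220 = 2.591256.
Step 5: Under H0, H ~ chi^2(2); p-value = 0.273726.
Step 6: alpha = 0.1. fail to reject H0.

H = 2.5913, df = 2, p = 0.273726, fail to reject H0.


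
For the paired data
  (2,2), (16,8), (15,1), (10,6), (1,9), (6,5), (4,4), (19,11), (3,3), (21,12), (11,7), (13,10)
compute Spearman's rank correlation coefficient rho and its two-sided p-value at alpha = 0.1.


Step 1: Rank x and y separately (midranks; no ties here).
rank(x): 2->2, 16->10, 15->9, 10->6, 1->1, 6->5, 4->4, 19->11, 3->3, 21->12, 11->7, 13->8
rank(y): 2->2, 8->8, 1->1, 6->6, 9->9, 5->5, 4->4, 11->11, 3->3, 12->12, 7->7, 10->10
Step 2: d_i = R_x(i) - R_y(i); compute d_i^2.
  (2-2)^2=0, (10-8)^2=4, (9-1)^2=64, (6-6)^2=0, (1-9)^2=64, (5-5)^2=0, (4-4)^2=0, (11-11)^2=0, (3-3)^2=0, (12-12)^2=0, (7-7)^2=0, (8-10)^2=4
sum(d^2) = 136.
Step 3: rho = 1 - 6*136 / (12*(12^2 - 1)) = 1 - 816/1716 = 0.524476.
Step 4: Under H0, t = rho * sqrt((n-2)/(1-rho^2)) = 1.9480 ~ t(10).
Step 5: Two-sided p-value from the t-distribution with 10 df = 0.080019.
Step 6: alpha = 0.1. reject H0.

rho = 0.5245, p = 0.080019, reject H0 at alpha = 0.1.


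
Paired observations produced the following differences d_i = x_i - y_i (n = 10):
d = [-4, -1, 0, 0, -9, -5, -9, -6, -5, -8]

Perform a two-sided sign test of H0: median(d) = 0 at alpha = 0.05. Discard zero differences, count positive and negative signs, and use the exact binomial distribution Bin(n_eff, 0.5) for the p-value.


Step 1: Discard zero differences. Original n = 10; n_eff = number of nonzero differences = 8.
Nonzero differences (with sign): -4, -1, -9, -5, -9, -6, -5, -8
Step 2: Count signs: positive = 0, negative = 8.
Step 3: Under H0: P(positive) = 0.5, so the number of positives S ~ Bin(8, 0.5).
Step 4: Two-sided exact p-value = sum of Bin(8,0.5) probabilities at or below the observed probability = 0.007812.
Step 5: alpha = 0.05. reject H0.

n_eff = 8, pos = 0, neg = 8, p = 0.007812, reject H0.


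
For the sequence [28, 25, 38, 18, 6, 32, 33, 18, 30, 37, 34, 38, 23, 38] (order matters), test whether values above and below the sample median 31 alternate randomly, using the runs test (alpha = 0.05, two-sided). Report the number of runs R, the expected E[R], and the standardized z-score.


Step 1: Compute median = 31; label A = above, B = below.
Labels in order: BBABBAABBAAABA  (n_A = 7, n_B = 7)
Step 2: Count runs R = 8.
Step 3: Under H0 (random ordering), E[R] = 2*n_A*n_B/(n_A+n_B) + 1 = 2*7*7/14 + 1 = 8.0000.
        Var[R] = 2*n_A*n_B*(2*n_A*n_B - n_A - n_B) / ((n_A+n_B)^2 * (n_A+n_B-1)) = 8232/2548 = 3.2308.
        SD[R] = 1.7974.
Step 4: R = E[R], so z = 0 with no continuity correction.
Step 5: Two-sided p-value via normal approximation = 2*(1 - Phi(|z|)) = 1.000000.
Step 6: alpha = 0.05. fail to reject H0.

R = 8, z = 0.0000, p = 1.000000, fail to reject H0.


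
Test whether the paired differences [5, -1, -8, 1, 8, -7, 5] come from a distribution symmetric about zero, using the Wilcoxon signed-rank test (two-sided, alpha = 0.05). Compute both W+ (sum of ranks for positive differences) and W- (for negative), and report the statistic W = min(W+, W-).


Step 1: Drop any zero differences (none here) and take |d_i|.
|d| = [5, 1, 8, 1, 8, 7, 5]
Step 2: Midrank |d_i| (ties get averaged ranks).
ranks: |5|->3.5, |1|->1.5, |8|->6.5, |1|->1.5, |8|->6.5, |7|->5, |5|->3.5
Step 3: Attach original signs; sum ranks with positive sign and with negative sign.
W+ = 3.5 + 1.5 + 6.5 + 3.5 = 15
W- = 1.5 + 6.5 + 5 = 13
(Check: W+ + W- = 28 should equal n(n+1)/2 = 28.)
Step 4: Test statistic W = min(W+, W-) = 13.
Step 5: Ties in |d|, so use the tie-corrected normal approximation.
        E[W] = n(n+1)/4 = 7*8/4 = 14.
        Tie groups: |d|=1 (t=2), |d|=5 (t=2), |d|=8 (t=2); sum(t^3 - t) = 18.
        Var[W] = n(n+1)(2n+1)/24 - sum(t^3-t)/48 = 840/24 - 18/48 = 34.625.
        z = (W - E[W]) / sqrt(Var[W]) = (13 - 14) / 5.8843 = -0.1699.
        Two-sided p = 2*Phi(z) = 0.865054.
Step 6: alpha = 0.05. fail to reject H0.

W+ = 15, W- = 13, W = min = 13, p = 0.865054, fail to reject H0.


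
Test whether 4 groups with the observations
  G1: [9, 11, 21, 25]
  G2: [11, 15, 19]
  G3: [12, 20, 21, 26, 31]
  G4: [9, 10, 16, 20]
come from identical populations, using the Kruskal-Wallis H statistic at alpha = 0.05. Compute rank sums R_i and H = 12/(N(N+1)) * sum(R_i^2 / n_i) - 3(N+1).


Step 1: Combine all N = 16 observations and assign midranks.
sorted (value, group, rank): (9,G1,1.5), (9,G4,1.5), (10,G4,3), (11,G1,4.5), (11,G2,4.5), (12,G3,6), (15,G2,7), (16,G4,8), (19,G2,9), (20,G3,10.5), (20,G4,10.5), (21,G1,12.5), (21,G3,12.5), (25,G1,14), (26,G3,15), (31,G3,16)
Step 2: Sum ranks within each group.
R_1 = 32.5 (n_1 = 4)
R_2 = 20.5 (n_2 = 3)
R_3 = 60 (n_3 = 5)
R_4 = 23 (n_4 = 4)
Step 3: H = 12/(N(N+1)) * sum(R_i^2/n_i) - 3(N+1)
     = 12/(16*17) * (32.5^2/4 + 20.5^2/3 + 60^2/5 + 23^2/4) - 3*17
     = 0.044118 * 1256.4 - 51
     = 4.429228.
Step 4: Ties present; correction factor C = 1 - 24/(16^3 - 16) = 0.994118. Corrected H = 4.429228 / 0.994118 = 4.455436.
Step 5: Under H0, H ~ chi^2(3); p-value = 0.216300.
Step 6: alpha = 0.05. fail to reject H0.

H = 4.4554, df = 3, p = 0.216300, fail to reject H0.


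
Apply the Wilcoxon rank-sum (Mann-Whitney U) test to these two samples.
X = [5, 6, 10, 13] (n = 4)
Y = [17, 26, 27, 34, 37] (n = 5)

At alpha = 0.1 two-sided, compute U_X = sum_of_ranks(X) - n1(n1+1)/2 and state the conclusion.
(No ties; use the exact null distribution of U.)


Step 1: Combine and sort all 9 observations; assign midranks.
sorted (value, group): (5,X), (6,X), (10,X), (13,X), (17,Y), (26,Y), (27,Y), (34,Y), (37,Y)
ranks: 5->1, 6->2, 10->3, 13->4, 17->5, 26->6, 27->7, 34->8, 37->9
Step 2: Rank sum for X: R1 = 1 + 2 + 3 + 4 = 10.
Step 3: U_X = R1 - n1(n1+1)/2 = 10 - 4*5/2 = 10 - 10 = 0.
       U_Y = n1*n2 - U_X = 20 - 0 = 20.
Step 4: No ties, so the exact null distribution of U (based on enumerating the C(9,4) = 126 equally likely rank assignments) gives the two-sided p-value.
Step 5: p-value = 0.015873; compare to alpha = 0.1. reject H0.

U_X = 0, p = 0.015873, reject H0 at alpha = 0.1.


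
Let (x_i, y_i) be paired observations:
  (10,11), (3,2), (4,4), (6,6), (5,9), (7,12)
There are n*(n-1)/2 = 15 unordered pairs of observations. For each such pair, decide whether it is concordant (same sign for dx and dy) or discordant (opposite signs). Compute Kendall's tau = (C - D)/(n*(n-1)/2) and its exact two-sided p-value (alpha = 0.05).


Step 1: Enumerate the 15 unordered pairs (i,j) with i<j and classify each by sign(x_j-x_i) * sign(y_j-y_i).
  (1,2):dx=-7,dy=-9->C; (1,3):dx=-6,dy=-7->C; (1,4):dx=-4,dy=-5->C; (1,5):dx=-5,dy=-2->C
  (1,6):dx=-3,dy=+1->D; (2,3):dx=+1,dy=+2->C; (2,4):dx=+3,dy=+4->C; (2,5):dx=+2,dy=+7->C
  (2,6):dx=+4,dy=+10->C; (3,4):dx=+2,dy=+2->C; (3,5):dx=+1,dy=+5->C; (3,6):dx=+3,dy=+8->C
  (4,5):dx=-1,dy=+3->D; (4,6):dx=+1,dy=+6->C; (5,6):dx=+2,dy=+3->C
Step 2: C = 13, D = 2, total pairs = 15.
Step 3: tau = (C - D)/(n(n-1)/2) = (13 - 2)/15 = 0.733333.
Step 4: Exact two-sided p-value (enumerate n! = 720 permutations of y under H0): p = 0.055556.
Step 5: alpha = 0.05. fail to reject H0.

tau_b = 0.7333 (C=13, D=2), p = 0.055556, fail to reject H0.


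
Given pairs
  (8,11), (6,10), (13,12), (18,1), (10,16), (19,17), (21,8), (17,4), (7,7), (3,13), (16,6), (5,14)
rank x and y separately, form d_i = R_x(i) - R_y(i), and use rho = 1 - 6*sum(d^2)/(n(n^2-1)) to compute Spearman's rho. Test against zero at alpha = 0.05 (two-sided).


Step 1: Rank x and y separately (midranks; no ties here).
rank(x): 8->5, 6->3, 13->7, 18->10, 10->6, 19->11, 21->12, 17->9, 7->4, 3->1, 16->8, 5->2
rank(y): 11->7, 10->6, 12->8, 1->1, 16->11, 17->12, 8->5, 4->2, 7->4, 13->9, 6->3, 14->10
Step 2: d_i = R_x(i) - R_y(i); compute d_i^2.
  (5-7)^2=4, (3-6)^2=9, (7-8)^2=1, (10-1)^2=81, (6-11)^2=25, (11-12)^2=1, (12-5)^2=49, (9-2)^2=49, (4-4)^2=0, (1-9)^2=64, (8-3)^2=25, (2-10)^2=64
sum(d^2) = 372.
Step 3: rho = 1 - 6*372 / (12*(12^2 - 1)) = 1 - 2232/1716 = -0.300699.
Step 4: Under H0, t = rho * sqrt((n-2)/(1-rho^2)) = -0.9970 ~ t(10).
Step 5: Two-sided p-value from the t-distribution with 10 df = 0.342260.
Step 6: alpha = 0.05. fail to reject H0.

rho = -0.3007, p = 0.342260, fail to reject H0 at alpha = 0.05.


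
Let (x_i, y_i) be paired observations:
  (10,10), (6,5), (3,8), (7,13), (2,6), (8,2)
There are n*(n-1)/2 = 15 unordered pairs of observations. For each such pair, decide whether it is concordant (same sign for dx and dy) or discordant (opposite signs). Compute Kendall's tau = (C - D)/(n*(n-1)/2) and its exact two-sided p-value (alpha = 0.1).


Step 1: Enumerate the 15 unordered pairs (i,j) with i<j and classify each by sign(x_j-x_i) * sign(y_j-y_i).
  (1,2):dx=-4,dy=-5->C; (1,3):dx=-7,dy=-2->C; (1,4):dx=-3,dy=+3->D; (1,5):dx=-8,dy=-4->C
  (1,6):dx=-2,dy=-8->C; (2,3):dx=-3,dy=+3->D; (2,4):dx=+1,dy=+8->C; (2,5):dx=-4,dy=+1->D
  (2,6):dx=+2,dy=-3->D; (3,4):dx=+4,dy=+5->C; (3,5):dx=-1,dy=-2->C; (3,6):dx=+5,dy=-6->D
  (4,5):dx=-5,dy=-7->C; (4,6):dx=+1,dy=-11->D; (5,6):dx=+6,dy=-4->D
Step 2: C = 8, D = 7, total pairs = 15.
Step 3: tau = (C - D)/(n(n-1)/2) = (8 - 7)/15 = 0.066667.
Step 4: Exact two-sided p-value (enumerate n! = 720 permutations of y under H0): p = 1.000000.
Step 5: alpha = 0.1. fail to reject H0.

tau_b = 0.0667 (C=8, D=7), p = 1.000000, fail to reject H0.


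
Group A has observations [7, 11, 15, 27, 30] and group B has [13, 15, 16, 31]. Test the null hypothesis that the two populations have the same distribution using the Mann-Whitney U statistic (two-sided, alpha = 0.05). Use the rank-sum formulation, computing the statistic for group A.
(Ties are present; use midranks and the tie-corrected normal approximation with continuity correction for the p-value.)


Step 1: Combine and sort all 9 observations; assign midranks.
sorted (value, group): (7,X), (11,X), (13,Y), (15,X), (15,Y), (16,Y), (27,X), (30,X), (31,Y)
ranks: 7->1, 11->2, 13->3, 15->4.5, 15->4.5, 16->6, 27->7, 30->8, 31->9
Step 2: Rank sum for X: R1 = 1 + 2 + 4.5 + 7 + 8 = 22.5.
Step 3: U_X = R1 - n1(n1+1)/2 = 22.5 - 5*6/2 = 22.5 - 15 = 7.5.
       U_Y = n1*n2 - U_X = 20 - 7.5 = 12.5.
Step 4: Ties are present, so use the tie-corrected normal approximation (with continuity correction) for the p-value.
Step 5: p-value = 0.622753; compare to alpha = 0.05. fail to reject H0.

U_X = 7.5, p = 0.622753, fail to reject H0 at alpha = 0.05.


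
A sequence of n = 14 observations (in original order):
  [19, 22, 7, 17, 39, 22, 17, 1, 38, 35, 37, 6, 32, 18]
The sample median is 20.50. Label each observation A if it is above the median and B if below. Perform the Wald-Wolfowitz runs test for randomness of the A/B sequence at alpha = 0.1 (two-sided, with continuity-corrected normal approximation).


Step 1: Compute median = 20.50; label A = above, B = below.
Labels in order: BABBAABBAAABAB  (n_A = 7, n_B = 7)
Step 2: Count runs R = 9.
Step 3: Under H0 (random ordering), E[R] = 2*n_A*n_B/(n_A+n_B) + 1 = 2*7*7/14 + 1 = 8.0000.
        Var[R] = 2*n_A*n_B*(2*n_A*n_B - n_A - n_B) / ((n_A+n_B)^2 * (n_A+n_B-1)) = 8232/2548 = 3.2308.
        SD[R] = 1.7974.
Step 4: Continuity-corrected z = (R - 0.5 - E[R]) / SD[R] = (9 - 0.5 - 8.0000) / 1.7974 = 0.2782.
Step 5: Two-sided p-value via normal approximation = 2*(1 - Phi(|z|)) = 0.780879.
Step 6: alpha = 0.1. fail to reject H0.

R = 9, z = 0.2782, p = 0.780879, fail to reject H0.


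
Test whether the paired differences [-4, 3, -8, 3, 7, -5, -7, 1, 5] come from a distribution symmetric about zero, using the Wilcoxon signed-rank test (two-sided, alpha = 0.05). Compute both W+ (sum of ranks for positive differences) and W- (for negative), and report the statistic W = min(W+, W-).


Step 1: Drop any zero differences (none here) and take |d_i|.
|d| = [4, 3, 8, 3, 7, 5, 7, 1, 5]
Step 2: Midrank |d_i| (ties get averaged ranks).
ranks: |4|->4, |3|->2.5, |8|->9, |3|->2.5, |7|->7.5, |5|->5.5, |7|->7.5, |1|->1, |5|->5.5
Step 3: Attach original signs; sum ranks with positive sign and with negative sign.
W+ = 2.5 + 2.5 + 7.5 + 1 + 5.5 = 19
W- = 4 + 9 + 5.5 + 7.5 = 26
(Check: W+ + W- = 45 should equal n(n+1)/2 = 45.)
Step 4: Test statistic W = min(W+, W-) = 19.
Step 5: Ties in |d|, so use the tie-corrected normal approximation.
        E[W] = n(n+1)/4 = 9*10/4 = 22.5.
        Tie groups: |d|=3 (t=2), |d|=5 (t=2), |d|=7 (t=2); sum(t^3 - t) = 18.
        Var[W] = n(n+1)(2n+1)/24 - sum(t^3-t)/48 = 1710/24 - 18/48 = 70.875.
        z = (W - E[W]) / sqrt(Var[W]) = (19 - 22.5) / 8.4187 = -0.4157.
        Two-sided p = 2*Phi(z) = 0.677600.
Step 6: alpha = 0.05. fail to reject H0.

W+ = 19, W- = 26, W = min = 19, p = 0.677600, fail to reject H0.


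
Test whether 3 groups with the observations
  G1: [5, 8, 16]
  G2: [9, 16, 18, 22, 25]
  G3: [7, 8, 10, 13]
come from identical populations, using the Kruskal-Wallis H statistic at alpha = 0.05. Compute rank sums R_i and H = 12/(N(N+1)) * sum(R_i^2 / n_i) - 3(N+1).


Step 1: Combine all N = 12 observations and assign midranks.
sorted (value, group, rank): (5,G1,1), (7,G3,2), (8,G1,3.5), (8,G3,3.5), (9,G2,5), (10,G3,6), (13,G3,7), (16,G1,8.5), (16,G2,8.5), (18,G2,10), (22,G2,11), (25,G2,12)
Step 2: Sum ranks within each group.
R_1 = 13 (n_1 = 3)
R_2 = 46.5 (n_2 = 5)
R_3 = 18.5 (n_3 = 4)
Step 3: H = 12/(N(N+1)) * sum(R_i^2/n_i) - 3(N+1)
     = 12/(12*13) * (13^2/3 + 46.5^2/5 + 18.5^2/4) - 3*13
     = 0.076923 * 574.346 - 39
     = 5.180449.
Step 4: Ties present; correction factor C = 1 - 12/(12^3 - 12) = 0.993007. Corrected H = 5.180449 / 0.993007 = 5.216931.
Step 5: Under H0, H ~ chi^2(2); p-value = 0.073647.
Step 6: alpha = 0.05. fail to reject H0.

H = 5.2169, df = 2, p = 0.073647, fail to reject H0.


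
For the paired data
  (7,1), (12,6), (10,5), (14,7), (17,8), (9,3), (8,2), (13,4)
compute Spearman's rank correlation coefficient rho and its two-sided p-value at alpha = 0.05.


Step 1: Rank x and y separately (midranks; no ties here).
rank(x): 7->1, 12->5, 10->4, 14->7, 17->8, 9->3, 8->2, 13->6
rank(y): 1->1, 6->6, 5->5, 7->7, 8->8, 3->3, 2->2, 4->4
Step 2: d_i = R_x(i) - R_y(i); compute d_i^2.
  (1-1)^2=0, (5-6)^2=1, (4-5)^2=1, (7-7)^2=0, (8-8)^2=0, (3-3)^2=0, (2-2)^2=0, (6-4)^2=4
sum(d^2) = 6.
Step 3: rho = 1 - 6*6 / (8*(8^2 - 1)) = 1 - 36/504 = 0.928571.
Step 4: Under H0, t = rho * sqrt((n-2)/(1-rho^2)) = 6.1283 ~ t(6).
Step 5: Two-sided p-value from the t-distribution with 6 df = 0.000863.
Step 6: alpha = 0.05. reject H0.

rho = 0.9286, p = 0.000863, reject H0 at alpha = 0.05.


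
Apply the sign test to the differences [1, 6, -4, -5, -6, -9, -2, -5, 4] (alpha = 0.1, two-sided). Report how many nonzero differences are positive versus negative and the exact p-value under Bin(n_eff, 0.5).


Step 1: Discard zero differences. Original n = 9; n_eff = number of nonzero differences = 9.
Nonzero differences (with sign): +1, +6, -4, -5, -6, -9, -2, -5, +4
Step 2: Count signs: positive = 3, negative = 6.
Step 3: Under H0: P(positive) = 0.5, so the number of positives S ~ Bin(9, 0.5).
Step 4: Two-sided exact p-value = sum of Bin(9,0.5) probabilities at or below the observed probability = 0.507812.
Step 5: alpha = 0.1. fail to reject H0.

n_eff = 9, pos = 3, neg = 6, p = 0.507812, fail to reject H0.


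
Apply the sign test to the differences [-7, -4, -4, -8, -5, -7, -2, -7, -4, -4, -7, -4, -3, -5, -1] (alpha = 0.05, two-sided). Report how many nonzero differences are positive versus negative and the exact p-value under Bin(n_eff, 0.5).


Step 1: Discard zero differences. Original n = 15; n_eff = number of nonzero differences = 15.
Nonzero differences (with sign): -7, -4, -4, -8, -5, -7, -2, -7, -4, -4, -7, -4, -3, -5, -1
Step 2: Count signs: positive = 0, negative = 15.
Step 3: Under H0: P(positive) = 0.5, so the number of positives S ~ Bin(15, 0.5).
Step 4: Two-sided exact p-value = sum of Bin(15,0.5) probabilities at or below the observed probability = 0.000061.
Step 5: alpha = 0.05. reject H0.

n_eff = 15, pos = 0, neg = 15, p = 0.000061, reject H0.


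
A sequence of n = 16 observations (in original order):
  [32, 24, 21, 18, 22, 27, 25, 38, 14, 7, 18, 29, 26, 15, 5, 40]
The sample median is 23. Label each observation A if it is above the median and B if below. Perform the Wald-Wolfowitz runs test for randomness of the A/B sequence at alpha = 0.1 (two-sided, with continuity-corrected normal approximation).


Step 1: Compute median = 23; label A = above, B = below.
Labels in order: AABBBAAABBBAABBA  (n_A = 8, n_B = 8)
Step 2: Count runs R = 7.
Step 3: Under H0 (random ordering), E[R] = 2*n_A*n_B/(n_A+n_B) + 1 = 2*8*8/16 + 1 = 9.0000.
        Var[R] = 2*n_A*n_B*(2*n_A*n_B - n_A - n_B) / ((n_A+n_B)^2 * (n_A+n_B-1)) = 14336/3840 = 3.7333.
        SD[R] = 1.9322.
Step 4: Continuity-corrected z = (R + 0.5 - E[R]) / SD[R] = (7 + 0.5 - 9.0000) / 1.9322 = -0.7763.
Step 5: Two-sided p-value via normal approximation = 2*(1 - Phi(|z|)) = 0.437558.
Step 6: alpha = 0.1. fail to reject H0.

R = 7, z = -0.7763, p = 0.437558, fail to reject H0.


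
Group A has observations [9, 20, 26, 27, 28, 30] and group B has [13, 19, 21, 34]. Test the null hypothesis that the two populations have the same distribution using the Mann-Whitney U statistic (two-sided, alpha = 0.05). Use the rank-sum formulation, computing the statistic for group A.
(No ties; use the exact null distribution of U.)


Step 1: Combine and sort all 10 observations; assign midranks.
sorted (value, group): (9,X), (13,Y), (19,Y), (20,X), (21,Y), (26,X), (27,X), (28,X), (30,X), (34,Y)
ranks: 9->1, 13->2, 19->3, 20->4, 21->5, 26->6, 27->7, 28->8, 30->9, 34->10
Step 2: Rank sum for X: R1 = 1 + 4 + 6 + 7 + 8 + 9 = 35.
Step 3: U_X = R1 - n1(n1+1)/2 = 35 - 6*7/2 = 35 - 21 = 14.
       U_Y = n1*n2 - U_X = 24 - 14 = 10.
Step 4: No ties, so the exact null distribution of U (based on enumerating the C(10,6) = 210 equally likely rank assignments) gives the two-sided p-value.
Step 5: p-value = 0.761905; compare to alpha = 0.05. fail to reject H0.

U_X = 14, p = 0.761905, fail to reject H0 at alpha = 0.05.


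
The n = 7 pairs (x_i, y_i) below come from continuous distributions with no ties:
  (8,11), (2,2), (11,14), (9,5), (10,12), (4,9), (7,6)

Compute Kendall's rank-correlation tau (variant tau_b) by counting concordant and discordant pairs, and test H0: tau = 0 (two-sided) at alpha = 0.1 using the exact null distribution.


Step 1: Enumerate the 21 unordered pairs (i,j) with i<j and classify each by sign(x_j-x_i) * sign(y_j-y_i).
  (1,2):dx=-6,dy=-9->C; (1,3):dx=+3,dy=+3->C; (1,4):dx=+1,dy=-6->D; (1,5):dx=+2,dy=+1->C
  (1,6):dx=-4,dy=-2->C; (1,7):dx=-1,dy=-5->C; (2,3):dx=+9,dy=+12->C; (2,4):dx=+7,dy=+3->C
  (2,5):dx=+8,dy=+10->C; (2,6):dx=+2,dy=+7->C; (2,7):dx=+5,dy=+4->C; (3,4):dx=-2,dy=-9->C
  (3,5):dx=-1,dy=-2->C; (3,6):dx=-7,dy=-5->C; (3,7):dx=-4,dy=-8->C; (4,5):dx=+1,dy=+7->C
  (4,6):dx=-5,dy=+4->D; (4,7):dx=-2,dy=+1->D; (5,6):dx=-6,dy=-3->C; (5,7):dx=-3,dy=-6->C
  (6,7):dx=+3,dy=-3->D
Step 2: C = 17, D = 4, total pairs = 21.
Step 3: tau = (C - D)/(n(n-1)/2) = (17 - 4)/21 = 0.619048.
Step 4: Exact two-sided p-value (enumerate n! = 5040 permutations of y under H0): p = 0.069048.
Step 5: alpha = 0.1. reject H0.

tau_b = 0.6190 (C=17, D=4), p = 0.069048, reject H0.


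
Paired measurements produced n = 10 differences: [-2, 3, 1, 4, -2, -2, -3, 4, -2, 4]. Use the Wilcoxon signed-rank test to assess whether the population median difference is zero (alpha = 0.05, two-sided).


Step 1: Drop any zero differences (none here) and take |d_i|.
|d| = [2, 3, 1, 4, 2, 2, 3, 4, 2, 4]
Step 2: Midrank |d_i| (ties get averaged ranks).
ranks: |2|->3.5, |3|->6.5, |1|->1, |4|->9, |2|->3.5, |2|->3.5, |3|->6.5, |4|->9, |2|->3.5, |4|->9
Step 3: Attach original signs; sum ranks with positive sign and with negative sign.
W+ = 6.5 + 1 + 9 + 9 + 9 = 34.5
W- = 3.5 + 3.5 + 3.5 + 6.5 + 3.5 = 20.5
(Check: W+ + W- = 55 should equal n(n+1)/2 = 55.)
Step 4: Test statistic W = min(W+, W-) = 20.5.
Step 5: Ties in |d|, so use the tie-corrected normal approximation.
        E[W] = n(n+1)/4 = 10*11/4 = 27.5.
        Tie groups: |d|=2 (t=4), |d|=3 (t=2), |d|=4 (t=3); sum(t^3 - t) = 90.
        Var[W] = n(n+1)(2n+1)/24 - sum(t^3-t)/48 = 2310/24 - 90/48 = 94.375.
        z = (W - E[W]) / sqrt(Var[W]) = (20.5 - 27.5) / 9.7147 = -0.7206.
        Two-sided p = 2*Phi(z) = 0.471181.
Step 6: alpha = 0.05. fail to reject H0.

W+ = 34.5, W- = 20.5, W = min = 20.5, p = 0.471181, fail to reject H0.


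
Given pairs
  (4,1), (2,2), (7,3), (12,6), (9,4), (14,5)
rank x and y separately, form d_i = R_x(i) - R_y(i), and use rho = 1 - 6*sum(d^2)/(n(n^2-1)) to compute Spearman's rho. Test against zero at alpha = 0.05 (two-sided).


Step 1: Rank x and y separately (midranks; no ties here).
rank(x): 4->2, 2->1, 7->3, 12->5, 9->4, 14->6
rank(y): 1->1, 2->2, 3->3, 6->6, 4->4, 5->5
Step 2: d_i = R_x(i) - R_y(i); compute d_i^2.
  (2-1)^2=1, (1-2)^2=1, (3-3)^2=0, (5-6)^2=1, (4-4)^2=0, (6-5)^2=1
sum(d^2) = 4.
Step 3: rho = 1 - 6*4 / (6*(6^2 - 1)) = 1 - 24/210 = 0.885714.
Step 4: Under H0, t = rho * sqrt((n-2)/(1-rho^2)) = 3.8158 ~ t(4).
Step 5: Two-sided p-value from the t-distribution with 4 df = 0.018845.
Step 6: alpha = 0.05. reject H0.

rho = 0.8857, p = 0.018845, reject H0 at alpha = 0.05.


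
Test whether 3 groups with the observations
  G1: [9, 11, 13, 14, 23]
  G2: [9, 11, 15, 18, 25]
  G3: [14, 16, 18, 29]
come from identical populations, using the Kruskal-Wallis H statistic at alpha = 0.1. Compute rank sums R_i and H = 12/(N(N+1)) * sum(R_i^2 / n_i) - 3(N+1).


Step 1: Combine all N = 14 observations and assign midranks.
sorted (value, group, rank): (9,G1,1.5), (9,G2,1.5), (11,G1,3.5), (11,G2,3.5), (13,G1,5), (14,G1,6.5), (14,G3,6.5), (15,G2,8), (16,G3,9), (18,G2,10.5), (18,G3,10.5), (23,G1,12), (25,G2,13), (29,G3,14)
Step 2: Sum ranks within each group.
R_1 = 28.5 (n_1 = 5)
R_2 = 36.5 (n_2 = 5)
R_3 = 40 (n_3 = 4)
Step 3: H = 12/(N(N+1)) * sum(R_i^2/n_i) - 3(N+1)
     = 12/(14*15) * (28.5^2/5 + 36.5^2/5 + 40^2/4) - 3*15
     = 0.057143 * 828.9 - 45
     = 2.365714.
Step 4: Ties present; correction factor C = 1 - 24/(14^3 - 14) = 0.991209. Corrected H = 2.365714 / 0.991209 = 2.386696.
Step 5: Under H0, H ~ chi^2(2); p-value = 0.303204.
Step 6: alpha = 0.1. fail to reject H0.

H = 2.3867, df = 2, p = 0.303204, fail to reject H0.


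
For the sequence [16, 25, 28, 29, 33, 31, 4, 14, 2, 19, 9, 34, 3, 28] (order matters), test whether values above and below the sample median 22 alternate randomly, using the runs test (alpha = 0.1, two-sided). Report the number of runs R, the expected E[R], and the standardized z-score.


Step 1: Compute median = 22; label A = above, B = below.
Labels in order: BAAAAABBBBBABA  (n_A = 7, n_B = 7)
Step 2: Count runs R = 6.
Step 3: Under H0 (random ordering), E[R] = 2*n_A*n_B/(n_A+n_B) + 1 = 2*7*7/14 + 1 = 8.0000.
        Var[R] = 2*n_A*n_B*(2*n_A*n_B - n_A - n_B) / ((n_A+n_B)^2 * (n_A+n_B-1)) = 8232/2548 = 3.2308.
        SD[R] = 1.7974.
Step 4: Continuity-corrected z = (R + 0.5 - E[R]) / SD[R] = (6 + 0.5 - 8.0000) / 1.7974 = -0.8345.
Step 5: Two-sided p-value via normal approximation = 2*(1 - Phi(|z|)) = 0.403986.
Step 6: alpha = 0.1. fail to reject H0.

R = 6, z = -0.8345, p = 0.403986, fail to reject H0.


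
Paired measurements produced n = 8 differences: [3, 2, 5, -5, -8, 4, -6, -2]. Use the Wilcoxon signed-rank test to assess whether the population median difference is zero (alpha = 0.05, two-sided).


Step 1: Drop any zero differences (none here) and take |d_i|.
|d| = [3, 2, 5, 5, 8, 4, 6, 2]
Step 2: Midrank |d_i| (ties get averaged ranks).
ranks: |3|->3, |2|->1.5, |5|->5.5, |5|->5.5, |8|->8, |4|->4, |6|->7, |2|->1.5
Step 3: Attach original signs; sum ranks with positive sign and with negative sign.
W+ = 3 + 1.5 + 5.5 + 4 = 14
W- = 5.5 + 8 + 7 + 1.5 = 22
(Check: W+ + W- = 36 should equal n(n+1)/2 = 36.)
Step 4: Test statistic W = min(W+, W-) = 14.
Step 5: Ties in |d|, so use the tie-corrected normal approximation.
        E[W] = n(n+1)/4 = 8*9/4 = 18.
        Tie groups: |d|=2 (t=2), |d|=5 (t=2); sum(t^3 - t) = 12.
        Var[W] = n(n+1)(2n+1)/24 - sum(t^3-t)/48 = 1224/24 - 12/48 = 50.75.
        z = (W - E[W]) / sqrt(Var[W]) = (14 - 18) / 7.1239 = -0.5615.
        Two-sided p = 2*Phi(z) = 0.574464.
Step 6: alpha = 0.05. fail to reject H0.

W+ = 14, W- = 22, W = min = 14, p = 0.574464, fail to reject H0.


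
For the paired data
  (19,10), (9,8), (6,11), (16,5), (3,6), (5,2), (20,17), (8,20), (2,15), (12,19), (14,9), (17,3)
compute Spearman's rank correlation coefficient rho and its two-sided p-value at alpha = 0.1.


Step 1: Rank x and y separately (midranks; no ties here).
rank(x): 19->11, 9->6, 6->4, 16->9, 3->2, 5->3, 20->12, 8->5, 2->1, 12->7, 14->8, 17->10
rank(y): 10->7, 8->5, 11->8, 5->3, 6->4, 2->1, 17->10, 20->12, 15->9, 19->11, 9->6, 3->2
Step 2: d_i = R_x(i) - R_y(i); compute d_i^2.
  (11-7)^2=16, (6-5)^2=1, (4-8)^2=16, (9-3)^2=36, (2-4)^2=4, (3-1)^2=4, (12-10)^2=4, (5-12)^2=49, (1-9)^2=64, (7-11)^2=16, (8-6)^2=4, (10-2)^2=64
sum(d^2) = 278.
Step 3: rho = 1 - 6*278 / (12*(12^2 - 1)) = 1 - 1668/1716 = 0.027972.
Step 4: Under H0, t = rho * sqrt((n-2)/(1-rho^2)) = 0.0885 ~ t(10).
Step 5: Two-sided p-value from the t-distribution with 10 df = 0.931234.
Step 6: alpha = 0.1. fail to reject H0.

rho = 0.0280, p = 0.931234, fail to reject H0 at alpha = 0.1.


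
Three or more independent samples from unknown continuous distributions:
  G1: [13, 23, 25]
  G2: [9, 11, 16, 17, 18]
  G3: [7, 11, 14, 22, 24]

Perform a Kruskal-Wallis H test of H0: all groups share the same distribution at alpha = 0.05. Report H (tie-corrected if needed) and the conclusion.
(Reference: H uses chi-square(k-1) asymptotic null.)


Step 1: Combine all N = 13 observations and assign midranks.
sorted (value, group, rank): (7,G3,1), (9,G2,2), (11,G2,3.5), (11,G3,3.5), (13,G1,5), (14,G3,6), (16,G2,7), (17,G2,8), (18,G2,9), (22,G3,10), (23,G1,11), (24,G3,12), (25,G1,13)
Step 2: Sum ranks within each group.
R_1 = 29 (n_1 = 3)
R_2 = 29.5 (n_2 = 5)
R_3 = 32.5 (n_3 = 5)
Step 3: H = 12/(N(N+1)) * sum(R_i^2/n_i) - 3(N+1)
     = 12/(13*14) * (29^2/3 + 29.5^2/5 + 32.5^2/5) - 3*14
     = 0.065934 * 665.633 - 42
     = 1.887912.
Step 4: Ties present; correction factor C = 1 - 6/(13^3 - 13) = 0.997253. Corrected H = 1.887912 / 0.997253 = 1.893113.
Step 5: Under H0, H ~ chi^2(2); p-value = 0.388075.
Step 6: alpha = 0.05. fail to reject H0.

H = 1.8931, df = 2, p = 0.388075, fail to reject H0.


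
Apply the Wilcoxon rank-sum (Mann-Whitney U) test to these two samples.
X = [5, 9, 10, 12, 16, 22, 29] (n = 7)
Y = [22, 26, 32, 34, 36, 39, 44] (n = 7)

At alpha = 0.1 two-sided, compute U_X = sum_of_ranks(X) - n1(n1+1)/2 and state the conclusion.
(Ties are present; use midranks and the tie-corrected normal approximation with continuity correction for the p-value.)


Step 1: Combine and sort all 14 observations; assign midranks.
sorted (value, group): (5,X), (9,X), (10,X), (12,X), (16,X), (22,X), (22,Y), (26,Y), (29,X), (32,Y), (34,Y), (36,Y), (39,Y), (44,Y)
ranks: 5->1, 9->2, 10->3, 12->4, 16->5, 22->6.5, 22->6.5, 26->8, 29->9, 32->10, 34->11, 36->12, 39->13, 44->14
Step 2: Rank sum for X: R1 = 1 + 2 + 3 + 4 + 5 + 6.5 + 9 = 30.5.
Step 3: U_X = R1 - n1(n1+1)/2 = 30.5 - 7*8/2 = 30.5 - 28 = 2.5.
       U_Y = n1*n2 - U_X = 49 - 2.5 = 46.5.
Step 4: Ties are present, so use the tie-corrected normal approximation (with continuity correction) for the p-value.
Step 5: p-value = 0.005956; compare to alpha = 0.1. reject H0.

U_X = 2.5, p = 0.005956, reject H0 at alpha = 0.1.


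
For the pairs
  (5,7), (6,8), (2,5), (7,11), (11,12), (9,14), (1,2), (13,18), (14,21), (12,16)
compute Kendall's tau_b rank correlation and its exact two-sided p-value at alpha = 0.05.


Step 1: Enumerate the 45 unordered pairs (i,j) with i<j and classify each by sign(x_j-x_i) * sign(y_j-y_i).
  (1,2):dx=+1,dy=+1->C; (1,3):dx=-3,dy=-2->C; (1,4):dx=+2,dy=+4->C; (1,5):dx=+6,dy=+5->C
  (1,6):dx=+4,dy=+7->C; (1,7):dx=-4,dy=-5->C; (1,8):dx=+8,dy=+11->C; (1,9):dx=+9,dy=+14->C
  (1,10):dx=+7,dy=+9->C; (2,3):dx=-4,dy=-3->C; (2,4):dx=+1,dy=+3->C; (2,5):dx=+5,dy=+4->C
  (2,6):dx=+3,dy=+6->C; (2,7):dx=-5,dy=-6->C; (2,8):dx=+7,dy=+10->C; (2,9):dx=+8,dy=+13->C
  (2,10):dx=+6,dy=+8->C; (3,4):dx=+5,dy=+6->C; (3,5):dx=+9,dy=+7->C; (3,6):dx=+7,dy=+9->C
  (3,7):dx=-1,dy=-3->C; (3,8):dx=+11,dy=+13->C; (3,9):dx=+12,dy=+16->C; (3,10):dx=+10,dy=+11->C
  (4,5):dx=+4,dy=+1->C; (4,6):dx=+2,dy=+3->C; (4,7):dx=-6,dy=-9->C; (4,8):dx=+6,dy=+7->C
  (4,9):dx=+7,dy=+10->C; (4,10):dx=+5,dy=+5->C; (5,6):dx=-2,dy=+2->D; (5,7):dx=-10,dy=-10->C
  (5,8):dx=+2,dy=+6->C; (5,9):dx=+3,dy=+9->C; (5,10):dx=+1,dy=+4->C; (6,7):dx=-8,dy=-12->C
  (6,8):dx=+4,dy=+4->C; (6,9):dx=+5,dy=+7->C; (6,10):dx=+3,dy=+2->C; (7,8):dx=+12,dy=+16->C
  (7,9):dx=+13,dy=+19->C; (7,10):dx=+11,dy=+14->C; (8,9):dx=+1,dy=+3->C; (8,10):dx=-1,dy=-2->C
  (9,10):dx=-2,dy=-5->C
Step 2: C = 44, D = 1, total pairs = 45.
Step 3: tau = (C - D)/(n(n-1)/2) = (44 - 1)/45 = 0.955556.
Step 4: Exact two-sided p-value (enumerate n! = 3628800 permutations of y under H0): p = 0.000006.
Step 5: alpha = 0.05. reject H0.

tau_b = 0.9556 (C=44, D=1), p = 0.000006, reject H0.


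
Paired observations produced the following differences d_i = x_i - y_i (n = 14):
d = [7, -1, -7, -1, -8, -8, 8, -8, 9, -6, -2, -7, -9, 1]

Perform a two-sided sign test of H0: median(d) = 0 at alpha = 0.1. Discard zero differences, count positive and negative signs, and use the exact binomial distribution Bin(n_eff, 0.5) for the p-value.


Step 1: Discard zero differences. Original n = 14; n_eff = number of nonzero differences = 14.
Nonzero differences (with sign): +7, -1, -7, -1, -8, -8, +8, -8, +9, -6, -2, -7, -9, +1
Step 2: Count signs: positive = 4, negative = 10.
Step 3: Under H0: P(positive) = 0.5, so the number of positives S ~ Bin(14, 0.5).
Step 4: Two-sided exact p-value = sum of Bin(14,0.5) probabilities at or below the observed probability = 0.179565.
Step 5: alpha = 0.1. fail to reject H0.

n_eff = 14, pos = 4, neg = 10, p = 0.179565, fail to reject H0.


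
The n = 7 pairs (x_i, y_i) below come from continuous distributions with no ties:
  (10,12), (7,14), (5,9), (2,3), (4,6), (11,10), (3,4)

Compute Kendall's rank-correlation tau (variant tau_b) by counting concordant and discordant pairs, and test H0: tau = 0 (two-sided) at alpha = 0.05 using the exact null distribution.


Step 1: Enumerate the 21 unordered pairs (i,j) with i<j and classify each by sign(x_j-x_i) * sign(y_j-y_i).
  (1,2):dx=-3,dy=+2->D; (1,3):dx=-5,dy=-3->C; (1,4):dx=-8,dy=-9->C; (1,5):dx=-6,dy=-6->C
  (1,6):dx=+1,dy=-2->D; (1,7):dx=-7,dy=-8->C; (2,3):dx=-2,dy=-5->C; (2,4):dx=-5,dy=-11->C
  (2,5):dx=-3,dy=-8->C; (2,6):dx=+4,dy=-4->D; (2,7):dx=-4,dy=-10->C; (3,4):dx=-3,dy=-6->C
  (3,5):dx=-1,dy=-3->C; (3,6):dx=+6,dy=+1->C; (3,7):dx=-2,dy=-5->C; (4,5):dx=+2,dy=+3->C
  (4,6):dx=+9,dy=+7->C; (4,7):dx=+1,dy=+1->C; (5,6):dx=+7,dy=+4->C; (5,7):dx=-1,dy=-2->C
  (6,7):dx=-8,dy=-6->C
Step 2: C = 18, D = 3, total pairs = 21.
Step 3: tau = (C - D)/(n(n-1)/2) = (18 - 3)/21 = 0.714286.
Step 4: Exact two-sided p-value (enumerate n! = 5040 permutations of y under H0): p = 0.030159.
Step 5: alpha = 0.05. reject H0.

tau_b = 0.7143 (C=18, D=3), p = 0.030159, reject H0.


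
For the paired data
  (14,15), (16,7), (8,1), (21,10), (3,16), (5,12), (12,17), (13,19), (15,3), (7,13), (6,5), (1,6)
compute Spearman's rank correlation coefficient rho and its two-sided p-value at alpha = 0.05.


Step 1: Rank x and y separately (midranks; no ties here).
rank(x): 14->9, 16->11, 8->6, 21->12, 3->2, 5->3, 12->7, 13->8, 15->10, 7->5, 6->4, 1->1
rank(y): 15->9, 7->5, 1->1, 10->6, 16->10, 12->7, 17->11, 19->12, 3->2, 13->8, 5->3, 6->4
Step 2: d_i = R_x(i) - R_y(i); compute d_i^2.
  (9-9)^2=0, (11-5)^2=36, (6-1)^2=25, (12-6)^2=36, (2-10)^2=64, (3-7)^2=16, (7-11)^2=16, (8-12)^2=16, (10-2)^2=64, (5-8)^2=9, (4-3)^2=1, (1-4)^2=9
sum(d^2) = 292.
Step 3: rho = 1 - 6*292 / (12*(12^2 - 1)) = 1 - 1752/1716 = -0.020979.
Step 4: Under H0, t = rho * sqrt((n-2)/(1-rho^2)) = -0.0664 ~ t(10).
Step 5: Two-sided p-value from the t-distribution with 10 df = 0.948402.
Step 6: alpha = 0.05. fail to reject H0.

rho = -0.0210, p = 0.948402, fail to reject H0 at alpha = 0.05.


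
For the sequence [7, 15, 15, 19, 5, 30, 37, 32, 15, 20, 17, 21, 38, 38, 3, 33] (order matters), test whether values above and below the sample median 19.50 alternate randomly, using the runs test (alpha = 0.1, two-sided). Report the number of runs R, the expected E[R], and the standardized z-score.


Step 1: Compute median = 19.50; label A = above, B = below.
Labels in order: BBBBBAAABABAAABA  (n_A = 8, n_B = 8)
Step 2: Count runs R = 8.
Step 3: Under H0 (random ordering), E[R] = 2*n_A*n_B/(n_A+n_B) + 1 = 2*8*8/16 + 1 = 9.0000.
        Var[R] = 2*n_A*n_B*(2*n_A*n_B - n_A - n_B) / ((n_A+n_B)^2 * (n_A+n_B-1)) = 14336/3840 = 3.7333.
        SD[R] = 1.9322.
Step 4: Continuity-corrected z = (R + 0.5 - E[R]) / SD[R] = (8 + 0.5 - 9.0000) / 1.9322 = -0.2588.
Step 5: Two-sided p-value via normal approximation = 2*(1 - Phi(|z|)) = 0.795809.
Step 6: alpha = 0.1. fail to reject H0.

R = 8, z = -0.2588, p = 0.795809, fail to reject H0.


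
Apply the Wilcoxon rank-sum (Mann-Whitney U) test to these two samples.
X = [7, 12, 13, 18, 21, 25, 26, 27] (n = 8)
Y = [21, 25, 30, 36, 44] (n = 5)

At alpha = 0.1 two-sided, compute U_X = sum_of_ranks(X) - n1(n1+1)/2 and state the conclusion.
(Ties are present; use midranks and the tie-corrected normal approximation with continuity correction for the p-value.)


Step 1: Combine and sort all 13 observations; assign midranks.
sorted (value, group): (7,X), (12,X), (13,X), (18,X), (21,X), (21,Y), (25,X), (25,Y), (26,X), (27,X), (30,Y), (36,Y), (44,Y)
ranks: 7->1, 12->2, 13->3, 18->4, 21->5.5, 21->5.5, 25->7.5, 25->7.5, 26->9, 27->10, 30->11, 36->12, 44->13
Step 2: Rank sum for X: R1 = 1 + 2 + 3 + 4 + 5.5 + 7.5 + 9 + 10 = 42.
Step 3: U_X = R1 - n1(n1+1)/2 = 42 - 8*9/2 = 42 - 36 = 6.
       U_Y = n1*n2 - U_X = 40 - 6 = 34.
Step 4: Ties are present, so use the tie-corrected normal approximation (with continuity correction) for the p-value.
Step 5: p-value = 0.047519; compare to alpha = 0.1. reject H0.

U_X = 6, p = 0.047519, reject H0 at alpha = 0.1.
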